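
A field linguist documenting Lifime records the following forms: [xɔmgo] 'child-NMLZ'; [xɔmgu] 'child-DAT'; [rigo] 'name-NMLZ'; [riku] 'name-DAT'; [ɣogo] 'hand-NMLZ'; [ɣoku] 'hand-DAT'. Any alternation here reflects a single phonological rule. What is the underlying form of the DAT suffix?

/-ku/

The DAT morpheme has two allomorphs, [-gu] and [-ku].
The NMLZ suffix, which begins with [g], is invariant after every stem; so [g] is not altered by any rule here.
So the underlying form is /-ku/, and voiceless stops become voiced after a nasal.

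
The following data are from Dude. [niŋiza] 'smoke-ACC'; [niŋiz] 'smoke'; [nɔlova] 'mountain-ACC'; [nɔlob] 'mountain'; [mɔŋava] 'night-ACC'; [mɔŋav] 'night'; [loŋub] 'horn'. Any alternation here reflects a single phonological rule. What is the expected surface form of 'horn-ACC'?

[loŋuva]

In [nɔlova] and [nɔlob] the final segment of 'mountain' alternates: [v] ~ [b].
If /v/ were underlying and a rule turned it into [b] in isolation, 'night' would also alternate; but it has [v] in both [mɔŋava] and [mɔŋav].
The alternation reflects intervocalic spirantization: voiced stops become fricatives between vowels. /b/ is underlying.
From [loŋub] the stem 'horn' is /loŋub/; between vowels this yields [loŋuva].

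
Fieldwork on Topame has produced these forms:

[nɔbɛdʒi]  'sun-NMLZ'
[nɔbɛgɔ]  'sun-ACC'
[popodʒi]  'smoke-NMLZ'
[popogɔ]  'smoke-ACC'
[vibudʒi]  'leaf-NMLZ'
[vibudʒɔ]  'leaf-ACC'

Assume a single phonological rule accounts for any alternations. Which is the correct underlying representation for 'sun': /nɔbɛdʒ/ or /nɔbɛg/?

The stem for 'sun' ends in [dʒ] in [nɔbɛdʒi] but [g] in [nɔbɛgɔ].
But 'leaf' keeps [dʒ] in both environments ([vibudʒi], [vibudʒɔ]), so there is no rule changing /dʒ/ to [g] before the ACC suffix.
Therefore /g/ is basic and [dʒ] is derived by palatalization before a front vowel (/g/ becomes palato-alveolar [dʒ] before a front vowel).

/nɔbɛg/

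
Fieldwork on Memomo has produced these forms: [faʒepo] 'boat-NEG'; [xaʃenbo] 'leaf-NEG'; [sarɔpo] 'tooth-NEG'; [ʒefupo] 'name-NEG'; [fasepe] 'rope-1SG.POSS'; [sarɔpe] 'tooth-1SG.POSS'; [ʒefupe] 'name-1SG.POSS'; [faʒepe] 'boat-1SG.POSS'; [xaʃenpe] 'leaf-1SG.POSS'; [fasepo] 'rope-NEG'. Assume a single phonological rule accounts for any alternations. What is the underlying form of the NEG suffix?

/-bo/

The NEG suffix surfaces as [-bo] and [-po], depending on the final segment of the stem.
By contrast the 1SG.POSS suffix keeps its initial [p] throughout — that segment must be underlying.
So the underlying form is /-bo/, and voiced stops become voiceless after a vowel.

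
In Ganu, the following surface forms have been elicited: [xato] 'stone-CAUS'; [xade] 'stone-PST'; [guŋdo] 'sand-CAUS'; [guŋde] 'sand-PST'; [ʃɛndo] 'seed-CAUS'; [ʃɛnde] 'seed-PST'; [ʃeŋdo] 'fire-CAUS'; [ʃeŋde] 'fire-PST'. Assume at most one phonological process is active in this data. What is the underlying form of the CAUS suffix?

The CAUS suffix surfaces as [-do] and [-to], depending on the final segment of the stem.
By contrast the PST suffix keeps its initial [d] throughout — that segment must be underlying.
So the underlying form is /-to/, and voiceless stops become voiced after a nasal.

/-to/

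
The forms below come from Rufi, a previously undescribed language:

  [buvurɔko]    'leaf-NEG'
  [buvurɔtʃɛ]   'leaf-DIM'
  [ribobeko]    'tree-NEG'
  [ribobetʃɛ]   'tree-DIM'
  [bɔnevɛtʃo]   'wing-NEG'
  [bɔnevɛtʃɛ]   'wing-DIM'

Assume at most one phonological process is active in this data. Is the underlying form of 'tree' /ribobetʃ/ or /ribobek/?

The root 'tree' surfaces as [ribobeko] and [ribobetʃɛ], with a stem-final [k] ~ [tʃ] alternation.
If /tʃ/ were underlying and a rule turned it into [k] before the NEG suffix, 'wing' would also alternate; but it has [tʃ] in both [bɔnevɛtʃo] and [bɔnevɛtʃɛ].
Therefore /k/ is basic and [tʃ] is derived by palatalization before a front vowel (/k/ becomes palato-alveolar [tʃ] before a front vowel).

/ribobek/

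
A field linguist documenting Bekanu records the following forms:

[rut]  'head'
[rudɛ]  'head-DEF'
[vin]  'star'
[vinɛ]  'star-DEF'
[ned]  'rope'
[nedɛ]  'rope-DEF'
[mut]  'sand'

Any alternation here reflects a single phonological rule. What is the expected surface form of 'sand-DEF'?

'head' shows [t] ~ [d] at the end of the stem ([rut] vs [rudɛ]).
But 'rope' keeps [d] in both environments ([ned], [nedɛ]), so there is no rule changing /d/ to [t] in isolation.
The alternation reflects intervocalic voicing: voiceless stops become voiced between vowels. /t/ is underlying.
The one attested form of 'sand', [mut], shows underlying /mut/. Applying the same rule between vowels gives [mudɛ].

[mudɛ]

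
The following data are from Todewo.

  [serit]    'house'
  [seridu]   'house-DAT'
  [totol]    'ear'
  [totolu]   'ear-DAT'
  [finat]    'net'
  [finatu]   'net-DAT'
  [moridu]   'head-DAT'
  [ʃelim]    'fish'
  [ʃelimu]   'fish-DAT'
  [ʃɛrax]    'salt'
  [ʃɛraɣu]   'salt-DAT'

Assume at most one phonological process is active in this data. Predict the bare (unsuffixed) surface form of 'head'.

The stem for 'house' ends in [t] in [serit] but [d] in [seridu].
Compare 'net', with invariant [t] in [finat] and [finatu]: an analysis with underlying /t/ and a rule producing [d] before the DAT suffix would wrongly predict alternation here too.
So /d/ is underlying, and a rule of word-final obstruent devoicing — voiced obstruents become voiceless word-finally — gives [t].
The one attested form of 'head', [moridu], shows underlying /morid/. Applying the same rule word-finally gives [morit].

[morit]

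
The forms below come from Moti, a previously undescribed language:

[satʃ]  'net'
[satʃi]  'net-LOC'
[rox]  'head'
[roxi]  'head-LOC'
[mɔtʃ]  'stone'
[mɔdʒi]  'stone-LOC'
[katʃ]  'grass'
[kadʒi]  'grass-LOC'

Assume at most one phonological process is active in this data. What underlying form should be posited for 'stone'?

'stone' shows [tʃ] ~ [dʒ] at the end of the stem ([mɔtʃ] vs [mɔdʒi]).
Compare 'net', with invariant [tʃ] in [satʃ] and [satʃi]: an analysis with underlying /tʃ/ and a rule producing [dʒ] before the LOC suffix would wrongly predict alternation here too.
The alternation reflects word-final obstruent devoicing: voiced obstruents become voiceless word-finally. /dʒ/ is underlying.

/mɔdʒ/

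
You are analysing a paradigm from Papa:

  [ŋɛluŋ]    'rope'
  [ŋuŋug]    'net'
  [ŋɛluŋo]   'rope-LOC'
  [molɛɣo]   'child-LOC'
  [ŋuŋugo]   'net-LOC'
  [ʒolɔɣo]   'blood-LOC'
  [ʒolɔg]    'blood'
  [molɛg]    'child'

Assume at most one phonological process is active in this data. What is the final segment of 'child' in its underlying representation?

'child' shows [ɣ] ~ [g] at the end of the stem ([molɛɣo] vs [molɛg]).
Compare 'net', with invariant [g] in [ŋuŋugo] and [ŋuŋug]: an analysis with underlying /g/ and a rule producing [ɣ] before the LOC suffix would wrongly predict alternation here too.
Therefore /ɣ/ is basic and [g] is derived by word-final hardening (voiced fricatives become stops word-finally).

/ɣ/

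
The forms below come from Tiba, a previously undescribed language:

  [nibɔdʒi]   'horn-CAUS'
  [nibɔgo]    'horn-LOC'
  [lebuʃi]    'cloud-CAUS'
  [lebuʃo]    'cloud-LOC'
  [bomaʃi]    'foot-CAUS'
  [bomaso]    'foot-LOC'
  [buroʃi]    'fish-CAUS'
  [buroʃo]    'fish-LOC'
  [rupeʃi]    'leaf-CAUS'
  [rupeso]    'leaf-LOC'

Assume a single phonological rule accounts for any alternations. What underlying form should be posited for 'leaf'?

/rupes/

'leaf' shows [ʃ] ~ [s] at the end of the stem ([rupeʃi] vs [rupeso]).
The stem 'fish' ([buroʃi], [buroʃo]) shows [ʃ] unchanged in both environments, so [ʃ] cannot be basic with [s] derived before the LOC suffix.
Therefore /s/ is basic and [ʃ] is derived by palatalization before a front vowel (/g/ and /s/ become palato-alveolar [dʒ] and [ʃ] before a front vowel).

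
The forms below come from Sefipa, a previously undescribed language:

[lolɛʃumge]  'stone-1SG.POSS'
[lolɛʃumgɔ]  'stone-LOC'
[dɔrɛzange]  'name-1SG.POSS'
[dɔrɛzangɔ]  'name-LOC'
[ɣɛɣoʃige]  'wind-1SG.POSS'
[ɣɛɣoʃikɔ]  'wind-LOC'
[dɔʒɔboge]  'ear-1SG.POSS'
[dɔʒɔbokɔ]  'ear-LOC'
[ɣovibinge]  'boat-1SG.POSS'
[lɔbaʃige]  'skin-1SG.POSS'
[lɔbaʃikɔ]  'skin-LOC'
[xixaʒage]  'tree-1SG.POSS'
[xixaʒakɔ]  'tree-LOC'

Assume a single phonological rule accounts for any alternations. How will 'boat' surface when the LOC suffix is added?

The LOC suffix surfaces as [-gɔ] and [-kɔ], depending on the final segment of the stem.
The 1SG.POSS suffix, which begins with [g], is invariant after every stem; so [g] is not altered by any rule here.
So the underlying form is /-kɔ/, and voiceless stops become voiced after a nasal.
After 'boat', which ends in a nasal, the suffix surfaces as [-gɔ], giving [ɣovibingɔ].

[ɣovibingɔ]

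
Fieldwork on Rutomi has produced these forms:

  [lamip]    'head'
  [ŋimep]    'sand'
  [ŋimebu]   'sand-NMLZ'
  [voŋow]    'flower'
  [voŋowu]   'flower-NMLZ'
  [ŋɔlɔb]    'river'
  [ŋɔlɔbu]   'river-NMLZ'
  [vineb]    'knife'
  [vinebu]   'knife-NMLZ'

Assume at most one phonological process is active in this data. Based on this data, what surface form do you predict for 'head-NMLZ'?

The stem for 'sand' ends in [p] in [ŋimep] but [b] in [ŋimebu].
The stem 'river' ([ŋɔlɔb], [ŋɔlɔbu]) shows [b] unchanged in both environments, so [b] cannot be basic with [p] derived in isolation.
The underlying segment must be /p/; voiceless stops become voiced between vowels, yielding [b] there.
The one attested form of 'head', [lamip], shows underlying /lamip/. Applying the same rule between vowels gives [lamibu].

[lamibu]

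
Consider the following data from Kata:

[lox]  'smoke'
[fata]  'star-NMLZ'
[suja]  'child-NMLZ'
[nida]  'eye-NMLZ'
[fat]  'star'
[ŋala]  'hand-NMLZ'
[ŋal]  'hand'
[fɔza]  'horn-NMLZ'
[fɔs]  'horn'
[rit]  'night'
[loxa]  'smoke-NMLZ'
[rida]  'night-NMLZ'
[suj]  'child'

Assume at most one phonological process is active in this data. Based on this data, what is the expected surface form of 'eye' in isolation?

In [rit] and [rida] the final segment of 'night' alternates: [t] ~ [d].
The stem 'star' ([fat], [fata]) shows [t] unchanged in both environments, so [t] cannot be basic with [d] derived before the NMLZ suffix.
Therefore /d/ is basic and [t] is derived by word-final obstruent devoicing (voiced obstruents become voiceless word-finally).
From [nida] the stem 'eye' is /nid/; word-finally this yields [nit].

[nit]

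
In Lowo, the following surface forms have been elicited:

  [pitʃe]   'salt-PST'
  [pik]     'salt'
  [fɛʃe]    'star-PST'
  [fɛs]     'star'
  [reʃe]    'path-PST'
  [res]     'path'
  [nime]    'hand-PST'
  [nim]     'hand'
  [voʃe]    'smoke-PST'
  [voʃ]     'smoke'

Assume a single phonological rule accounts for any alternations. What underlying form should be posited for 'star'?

In [fɛʃe] and [fɛs] the final segment of 'star' alternates: [ʃ] ~ [s].
But 'smoke' keeps [ʃ] in both environments ([voʃe], [voʃ]), so there is no rule changing /ʃ/ to [s] in isolation.
The underlying segment must be /s/; /k/ and /s/ become palato-alveolar [tʃ] and [ʃ] before a front vowel, yielding [ʃ] there.
So 'star' = /fɛs/.

/fɛs/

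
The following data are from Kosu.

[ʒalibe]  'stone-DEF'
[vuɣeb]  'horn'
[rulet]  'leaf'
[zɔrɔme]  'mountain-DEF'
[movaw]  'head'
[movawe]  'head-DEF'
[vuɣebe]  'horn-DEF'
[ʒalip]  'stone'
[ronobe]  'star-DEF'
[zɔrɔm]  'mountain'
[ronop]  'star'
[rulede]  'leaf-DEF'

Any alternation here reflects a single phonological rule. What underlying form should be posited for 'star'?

/ronop/

The stem for 'star' ends in [p] in [ronop] but [b] in [ronobe].
If /b/ were underlying and a rule turned it into [p] in isolation, 'horn' would also alternate; but it has [b] in both [vuɣeb] and [vuɣebe].
The alternation reflects intervocalic voicing: voiceless stops become voiced between vowels. /p/ is underlying.
Hence 'star' is /ronop/ underlyingly.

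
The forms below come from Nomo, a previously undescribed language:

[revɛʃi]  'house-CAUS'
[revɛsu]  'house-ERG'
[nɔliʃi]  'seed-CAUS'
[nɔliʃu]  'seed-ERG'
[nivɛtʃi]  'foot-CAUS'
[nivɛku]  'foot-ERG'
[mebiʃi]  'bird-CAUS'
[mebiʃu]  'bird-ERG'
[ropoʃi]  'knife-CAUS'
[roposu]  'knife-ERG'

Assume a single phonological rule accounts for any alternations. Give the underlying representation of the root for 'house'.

In [revɛʃi] and [revɛsu] the final segment of 'house' alternates: [ʃ] ~ [s].
The stem 'seed' ([nɔliʃi], [nɔliʃu]) shows [ʃ] unchanged in both environments, so [ʃ] cannot be basic with [s] derived before the ERG suffix.
So /s/ is underlying, and a rule of palatalization before a front vowel — /k/ and /s/ become palato-alveolar [tʃ] and [ʃ] before a front vowel — gives [ʃ].
So 'house' = /revɛs/.

/revɛs/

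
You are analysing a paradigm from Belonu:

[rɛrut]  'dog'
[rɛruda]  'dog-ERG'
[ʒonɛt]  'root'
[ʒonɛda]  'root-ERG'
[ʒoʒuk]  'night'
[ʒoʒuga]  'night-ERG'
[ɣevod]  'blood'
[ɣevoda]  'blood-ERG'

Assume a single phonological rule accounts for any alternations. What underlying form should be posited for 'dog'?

/rɛrut/

In [rɛrut] and [rɛruda] the final segment of 'dog' alternates: [t] ~ [d].
But 'blood' keeps [d] in both environments ([ɣevod], [ɣevoda]), so there is no rule changing /d/ to [t] in isolation.
The alternation reflects intervocalic voicing: voiceless stops become voiced between vowels. /t/ is underlying.
Hence 'dog' is /rɛrut/ underlyingly.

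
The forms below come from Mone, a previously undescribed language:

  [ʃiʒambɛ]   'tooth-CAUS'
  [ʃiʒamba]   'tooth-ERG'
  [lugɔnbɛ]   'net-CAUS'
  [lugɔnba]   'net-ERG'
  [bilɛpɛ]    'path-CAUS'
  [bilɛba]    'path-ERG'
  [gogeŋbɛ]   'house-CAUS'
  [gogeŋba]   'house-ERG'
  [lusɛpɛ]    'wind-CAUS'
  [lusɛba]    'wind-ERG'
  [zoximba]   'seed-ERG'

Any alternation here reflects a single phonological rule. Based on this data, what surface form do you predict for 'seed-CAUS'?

[zoximbɛ]

The CAUS suffix surfaces as [-bɛ] and [-pɛ], depending on the final segment of the stem.
The ERG suffix, which begins with [b], is invariant after every stem; so [b] is not altered by any rule here.
So the underlying form is /-pɛ/, and voiceless stops become voiced after a nasal.
After 'seed', which ends in a nasal, the suffix surfaces as [-bɛ], giving [zoximbɛ].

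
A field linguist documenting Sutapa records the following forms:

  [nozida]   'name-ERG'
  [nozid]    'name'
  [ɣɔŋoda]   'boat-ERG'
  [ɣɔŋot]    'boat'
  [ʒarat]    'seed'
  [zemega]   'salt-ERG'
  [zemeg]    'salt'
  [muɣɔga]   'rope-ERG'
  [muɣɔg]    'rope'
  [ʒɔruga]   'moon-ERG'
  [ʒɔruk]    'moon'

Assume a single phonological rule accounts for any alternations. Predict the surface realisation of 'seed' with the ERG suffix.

The stem for 'boat' ends in [d] in [ɣɔŋoda] but [t] in [ɣɔŋot].
The stem 'name' ([nozida], [nozid]) shows [d] unchanged in both environments, so [d] cannot be basic with [t] derived in isolation.
So /t/ is underlying, and a rule of intervocalic voicing — voiceless stops become voiced between vowels — gives [d].
From [ʒarat] the stem 'seed' is /ʒarat/; between vowels this yields [ʒarada].

[ʒarada]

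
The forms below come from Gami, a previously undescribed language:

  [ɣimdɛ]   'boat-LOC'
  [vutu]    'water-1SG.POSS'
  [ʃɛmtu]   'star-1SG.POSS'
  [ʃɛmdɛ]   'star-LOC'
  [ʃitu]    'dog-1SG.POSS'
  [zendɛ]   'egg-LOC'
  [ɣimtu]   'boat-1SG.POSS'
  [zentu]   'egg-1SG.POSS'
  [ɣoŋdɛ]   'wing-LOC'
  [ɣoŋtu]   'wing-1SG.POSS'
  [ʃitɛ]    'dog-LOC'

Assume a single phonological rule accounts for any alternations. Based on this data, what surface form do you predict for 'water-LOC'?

[vutɛ]

The LOC morpheme has two allomorphs, [-dɛ] and [-tɛ].
By contrast the 1SG.POSS suffix keeps its initial [t] throughout — that segment must be underlying.
So the underlying form is /-dɛ/, and voiced stops become voiceless after a vowel.
After 'water', which ends in a vowel, the suffix surfaces as [-tɛ], giving [vutɛ].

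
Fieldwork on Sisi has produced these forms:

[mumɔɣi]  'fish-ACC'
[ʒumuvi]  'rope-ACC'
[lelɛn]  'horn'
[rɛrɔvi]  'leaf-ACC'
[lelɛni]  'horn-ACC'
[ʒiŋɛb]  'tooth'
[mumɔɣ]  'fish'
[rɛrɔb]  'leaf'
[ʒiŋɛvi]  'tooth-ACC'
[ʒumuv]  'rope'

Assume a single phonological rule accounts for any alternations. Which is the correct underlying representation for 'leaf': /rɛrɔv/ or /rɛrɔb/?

/rɛrɔb/

The root 'leaf' surfaces as [rɛrɔvi] and [rɛrɔb], with a stem-final [v] ~ [b] alternation.
But 'rope' keeps [v] in both environments ([ʒumuvi], [ʒumuv]), so there is no rule changing /v/ to [b] in isolation.
So /b/ is underlying, and a rule of intervocalic spirantization — voiced stops become fricatives between vowels — gives [v].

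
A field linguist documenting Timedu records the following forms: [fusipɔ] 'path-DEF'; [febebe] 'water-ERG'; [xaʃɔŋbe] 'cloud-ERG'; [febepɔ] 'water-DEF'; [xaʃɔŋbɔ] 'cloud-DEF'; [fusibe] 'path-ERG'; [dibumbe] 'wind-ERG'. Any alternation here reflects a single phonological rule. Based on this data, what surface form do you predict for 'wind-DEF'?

The DEF morpheme has two allomorphs, [-bɔ] and [-pɔ].
The ERG suffix, which begins with [b], is invariant after every stem; so [b] is not altered by any rule here.
So the underlying form is /-pɔ/, and voiceless stops become voiced after a nasal.
After 'wind', which ends in a nasal, the suffix surfaces as [-bɔ], giving [dibumbɔ].

[dibumbɔ]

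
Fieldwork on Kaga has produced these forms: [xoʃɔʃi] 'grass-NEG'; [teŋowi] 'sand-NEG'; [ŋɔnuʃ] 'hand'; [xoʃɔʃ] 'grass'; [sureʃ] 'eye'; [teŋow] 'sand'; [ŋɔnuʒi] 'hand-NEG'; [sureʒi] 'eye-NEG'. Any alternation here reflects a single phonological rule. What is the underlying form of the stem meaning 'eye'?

/sureʒ/

The stem for 'eye' ends in [ʃ] in [sureʃ] but [ʒ] in [sureʒi].
Compare 'grass', with invariant [ʃ] in [xoʃɔʃ] and [xoʃɔʃi]: an analysis with underlying /ʃ/ and a rule producing [ʒ] before the NEG suffix would wrongly predict alternation here too.
The underlying segment must be /ʒ/; voiced obstruents become voiceless word-finally, yielding [ʃ] there.
So 'eye' = /sureʒ/.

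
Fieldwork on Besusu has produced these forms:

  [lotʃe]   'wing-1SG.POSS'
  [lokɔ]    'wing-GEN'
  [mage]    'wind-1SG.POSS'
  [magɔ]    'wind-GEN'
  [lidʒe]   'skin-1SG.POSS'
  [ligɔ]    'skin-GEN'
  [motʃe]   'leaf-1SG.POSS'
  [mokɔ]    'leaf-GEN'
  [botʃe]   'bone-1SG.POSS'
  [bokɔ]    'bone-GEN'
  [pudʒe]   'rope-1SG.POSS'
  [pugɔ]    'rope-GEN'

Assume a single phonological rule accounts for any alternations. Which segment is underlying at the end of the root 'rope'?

/dʒ/

The root 'rope' surfaces as [pudʒe] and [pugɔ], with a stem-final [dʒ] ~ [g] alternation.
If /g/ were underlying and a rule turned it into [dʒ] before the 1SG.POSS suffix, 'wind' would also alternate; but it has [g] in both [mage] and [magɔ].
The alternation reflects depalatalization: palato-alveolar /tʃ/ and /dʒ/ become [k] and [g] when no front vowel follows. /dʒ/ is underlying.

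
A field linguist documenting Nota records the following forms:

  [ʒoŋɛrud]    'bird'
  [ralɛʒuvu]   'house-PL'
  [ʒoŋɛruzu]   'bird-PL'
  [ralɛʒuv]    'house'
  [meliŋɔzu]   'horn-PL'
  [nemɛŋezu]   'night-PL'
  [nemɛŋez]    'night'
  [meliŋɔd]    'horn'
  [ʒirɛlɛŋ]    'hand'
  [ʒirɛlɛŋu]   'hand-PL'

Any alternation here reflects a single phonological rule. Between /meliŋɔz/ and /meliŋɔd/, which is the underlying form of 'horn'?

/meliŋɔd/

In [meliŋɔd] and [meliŋɔzu] the final segment of 'horn' alternates: [d] ~ [z].
Compare 'night', with invariant [z] in [nemɛŋez] and [nemɛŋezu]: an analysis with underlying /z/ and a rule producing [d] in isolation would wrongly predict alternation here too.
The alternation reflects intervocalic spirantization: voiced stops become fricatives between vowels. /d/ is underlying.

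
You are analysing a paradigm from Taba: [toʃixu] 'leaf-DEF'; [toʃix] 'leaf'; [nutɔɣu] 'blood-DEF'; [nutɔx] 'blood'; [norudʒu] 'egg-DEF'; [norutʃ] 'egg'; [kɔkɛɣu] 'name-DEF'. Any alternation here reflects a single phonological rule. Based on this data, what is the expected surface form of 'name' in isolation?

[kɔkɛx]

In [nutɔɣu] and [nutɔx] the final segment of 'blood' alternates: [ɣ] ~ [x].
Compare 'leaf', with invariant [x] in [toʃixu] and [toʃix]: an analysis with underlying /x/ and a rule producing [ɣ] before the DEF suffix would wrongly predict alternation here too.
The underlying segment must be /ɣ/; voiced obstruents become voiceless word-finally, yielding [x] there.
From [kɔkɛɣu] the stem 'name' is /kɔkɛɣ/; word-finally this yields [kɔkɛx].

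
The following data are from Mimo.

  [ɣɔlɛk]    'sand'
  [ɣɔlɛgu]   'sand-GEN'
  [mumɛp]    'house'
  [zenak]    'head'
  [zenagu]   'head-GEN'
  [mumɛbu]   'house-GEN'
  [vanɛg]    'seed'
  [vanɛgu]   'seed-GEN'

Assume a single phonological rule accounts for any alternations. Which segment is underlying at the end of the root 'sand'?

/k/

In [ɣɔlɛk] and [ɣɔlɛgu] the final segment of 'sand' alternates: [k] ~ [g].
The stem 'seed' ([vanɛg], [vanɛgu]) shows [g] unchanged in both environments, so [g] cannot be basic with [k] derived in isolation.
Therefore /k/ is basic and [g] is derived by intervocalic voicing (voiceless stops become voiced between vowels).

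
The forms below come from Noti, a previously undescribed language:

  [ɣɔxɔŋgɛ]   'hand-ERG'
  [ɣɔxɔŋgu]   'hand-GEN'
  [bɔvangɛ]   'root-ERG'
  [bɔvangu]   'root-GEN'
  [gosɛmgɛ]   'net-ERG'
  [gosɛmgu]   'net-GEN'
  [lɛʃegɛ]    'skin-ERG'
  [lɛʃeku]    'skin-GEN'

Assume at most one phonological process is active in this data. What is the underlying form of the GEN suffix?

/-ku/

The GEN suffix surfaces as [-gu] and [-ku], depending on the final segment of the stem.
By contrast the ERG suffix keeps its initial [g] throughout — that segment must be underlying.
So the underlying form is /-ku/, and voiceless stops become voiced after a nasal.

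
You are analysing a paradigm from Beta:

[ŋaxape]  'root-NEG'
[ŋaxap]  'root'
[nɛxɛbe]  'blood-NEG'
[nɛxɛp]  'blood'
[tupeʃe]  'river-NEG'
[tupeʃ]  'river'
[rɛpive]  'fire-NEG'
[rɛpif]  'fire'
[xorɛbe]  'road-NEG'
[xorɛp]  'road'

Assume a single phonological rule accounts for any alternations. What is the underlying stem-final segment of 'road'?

'road' shows [b] ~ [p] at the end of the stem ([xorɛbe] vs [xorɛp]).
If /p/ were underlying and a rule turned it into [b] before the NEG suffix, 'root' would also alternate; but it has [p] in both [ŋaxape] and [ŋaxap].
So /b/ is underlying, and a rule of word-final obstruent devoicing — voiced obstruents become voiceless word-finally — gives [p].

/b/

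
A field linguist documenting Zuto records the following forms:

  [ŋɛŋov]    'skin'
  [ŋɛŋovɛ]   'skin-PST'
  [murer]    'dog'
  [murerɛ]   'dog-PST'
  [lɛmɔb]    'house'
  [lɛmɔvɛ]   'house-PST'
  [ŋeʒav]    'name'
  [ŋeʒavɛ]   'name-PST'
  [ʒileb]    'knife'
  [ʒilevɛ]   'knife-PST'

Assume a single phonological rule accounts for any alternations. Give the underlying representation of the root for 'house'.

The stem for 'house' ends in [b] in [lɛmɔb] but [v] in [lɛmɔvɛ].
If /v/ were underlying and a rule turned it into [b] in isolation, 'skin' would also alternate; but it has [v] in both [ŋɛŋov] and [ŋɛŋovɛ].
So /b/ is underlying, and a rule of intervocalic spirantization — voiced stops become fricatives between vowels — gives [v].

/lɛmɔb/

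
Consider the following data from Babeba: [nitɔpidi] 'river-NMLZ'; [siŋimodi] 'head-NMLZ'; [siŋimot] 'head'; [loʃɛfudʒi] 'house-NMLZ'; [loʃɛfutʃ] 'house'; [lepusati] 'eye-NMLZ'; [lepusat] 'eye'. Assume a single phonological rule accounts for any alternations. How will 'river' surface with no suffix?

In [siŋimodi] and [siŋimot] the final segment of 'head' alternates: [d] ~ [t].
Compare 'eye', with invariant [t] in [lepusati] and [lepusat]: an analysis with underlying /t/ and a rule producing [d] before the NMLZ suffix would wrongly predict alternation here too.
So /d/ is underlying, and a rule of word-final obstruent devoicing — voiced obstruents become voiceless word-finally — gives [t].
The one attested form of 'river', [nitɔpidi], shows underlying /nitɔpid/. Applying the same rule word-finally gives [nitɔpit].

[nitɔpit]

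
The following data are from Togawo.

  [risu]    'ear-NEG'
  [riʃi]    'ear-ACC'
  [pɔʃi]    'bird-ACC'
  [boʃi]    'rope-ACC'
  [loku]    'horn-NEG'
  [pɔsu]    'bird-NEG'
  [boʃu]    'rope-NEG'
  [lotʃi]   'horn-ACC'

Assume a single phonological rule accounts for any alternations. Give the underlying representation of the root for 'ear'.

/ris/

'ear' shows [ʃ] ~ [s] at the end of the stem ([riʃi] vs [risu]).
If /ʃ/ were underlying and a rule turned it into [s] before the NEG suffix, 'rope' would also alternate; but it has [ʃ] in both [boʃi] and [boʃu].
Therefore /s/ is basic and [ʃ] is derived by palatalization before a front vowel (/k/ and /s/ become palato-alveolar [tʃ] and [ʃ] before a front vowel).
So 'ear' = /ris/.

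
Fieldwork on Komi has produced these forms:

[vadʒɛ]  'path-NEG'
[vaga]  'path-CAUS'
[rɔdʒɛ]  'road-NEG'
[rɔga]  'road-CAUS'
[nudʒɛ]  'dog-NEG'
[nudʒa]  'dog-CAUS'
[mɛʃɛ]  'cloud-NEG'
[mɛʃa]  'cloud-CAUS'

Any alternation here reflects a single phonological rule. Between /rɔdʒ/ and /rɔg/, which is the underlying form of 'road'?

The root 'road' surfaces as [rɔdʒɛ] and [rɔga], with a stem-final [dʒ] ~ [g] alternation.
If /dʒ/ were underlying and a rule turned it into [g] before the CAUS suffix, 'dog' would also alternate; but it has [dʒ] in both [nudʒɛ] and [nudʒa].
The underlying segment must be /g/; /g/ becomes palato-alveolar [dʒ] before a front vowel, yielding [dʒ] there.

/rɔg/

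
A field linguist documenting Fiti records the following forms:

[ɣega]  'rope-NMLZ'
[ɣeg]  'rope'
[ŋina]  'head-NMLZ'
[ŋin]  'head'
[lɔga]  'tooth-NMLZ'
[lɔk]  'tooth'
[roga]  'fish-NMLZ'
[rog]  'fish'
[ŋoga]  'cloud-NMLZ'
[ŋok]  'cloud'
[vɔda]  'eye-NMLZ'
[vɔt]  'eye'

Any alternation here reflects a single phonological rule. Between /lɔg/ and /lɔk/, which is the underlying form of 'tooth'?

The root 'tooth' surfaces as [lɔga] and [lɔk], with a stem-final [g] ~ [k] alternation.
If /g/ were underlying and a rule turned it into [k] in isolation, 'fish' would also alternate; but it has [g] in both [roga] and [rog].
Therefore /k/ is basic and [g] is derived by intervocalic voicing (voiceless stops become voiced between vowels).

/lɔk/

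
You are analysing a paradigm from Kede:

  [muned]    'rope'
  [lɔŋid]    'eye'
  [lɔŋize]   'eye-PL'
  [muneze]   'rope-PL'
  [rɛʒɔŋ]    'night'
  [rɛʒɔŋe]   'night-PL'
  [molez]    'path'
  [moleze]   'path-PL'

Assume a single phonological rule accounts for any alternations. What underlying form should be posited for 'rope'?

In [muned] and [muneze] the final segment of 'rope' alternates: [d] ~ [z].
The stem 'path' ([molez], [moleze]) shows [z] unchanged in both environments, so [z] cannot be basic with [d] derived in isolation.
The underlying segment must be /d/; voiced stops become fricatives between vowels, yielding [z] there.

/muned/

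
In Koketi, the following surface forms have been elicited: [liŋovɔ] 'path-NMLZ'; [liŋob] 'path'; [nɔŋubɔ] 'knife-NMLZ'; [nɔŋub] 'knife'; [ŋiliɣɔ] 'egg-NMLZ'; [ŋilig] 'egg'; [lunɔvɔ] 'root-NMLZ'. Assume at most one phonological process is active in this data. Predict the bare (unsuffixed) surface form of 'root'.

The root 'path' surfaces as [liŋovɔ] and [liŋob], with a stem-final [v] ~ [b] alternation.
But 'knife' keeps [b] in both environments ([nɔŋubɔ], [nɔŋub]), so there is no rule changing /b/ to [v] before the NMLZ suffix.
The alternation reflects word-final hardening: voiced fricatives become stops word-finally. /v/ is underlying.
The one attested form of 'root', [lunɔvɔ], shows underlying /lunɔv/. Applying the same rule word-finally gives [lunɔb].

[lunɔb]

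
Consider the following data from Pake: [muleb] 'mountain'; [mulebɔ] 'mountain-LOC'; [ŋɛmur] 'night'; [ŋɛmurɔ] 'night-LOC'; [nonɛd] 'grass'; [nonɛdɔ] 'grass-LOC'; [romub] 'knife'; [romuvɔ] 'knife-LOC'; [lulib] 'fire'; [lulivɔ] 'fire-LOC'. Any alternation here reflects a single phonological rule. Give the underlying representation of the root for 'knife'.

/romuv/

'knife' shows [b] ~ [v] at the end of the stem ([romub] vs [romuvɔ]).
The stem 'mountain' ([muleb], [mulebɔ]) shows [b] unchanged in both environments, so [b] cannot be basic with [v] derived before the LOC suffix.
Therefore /v/ is basic and [b] is derived by word-final hardening (voiced fricatives become stops word-finally).
So 'knife' = /romuv/.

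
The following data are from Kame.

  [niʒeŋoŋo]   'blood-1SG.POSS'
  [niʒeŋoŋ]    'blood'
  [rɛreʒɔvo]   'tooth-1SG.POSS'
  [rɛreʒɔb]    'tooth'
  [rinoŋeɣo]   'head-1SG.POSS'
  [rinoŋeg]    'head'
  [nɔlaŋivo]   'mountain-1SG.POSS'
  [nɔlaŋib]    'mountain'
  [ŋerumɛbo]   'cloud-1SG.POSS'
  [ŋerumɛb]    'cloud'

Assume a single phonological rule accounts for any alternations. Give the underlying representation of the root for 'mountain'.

The root 'mountain' surfaces as [nɔlaŋivo] and [nɔlaŋib], with a stem-final [v] ~ [b] alternation.
The stem 'cloud' ([ŋerumɛbo], [ŋerumɛb]) shows [b] unchanged in both environments, so [b] cannot be basic with [v] derived before the 1SG.POSS suffix.
So /v/ is underlying, and a rule of word-final hardening — voiced fricatives become stops word-finally — gives [b].

/nɔlaŋiv/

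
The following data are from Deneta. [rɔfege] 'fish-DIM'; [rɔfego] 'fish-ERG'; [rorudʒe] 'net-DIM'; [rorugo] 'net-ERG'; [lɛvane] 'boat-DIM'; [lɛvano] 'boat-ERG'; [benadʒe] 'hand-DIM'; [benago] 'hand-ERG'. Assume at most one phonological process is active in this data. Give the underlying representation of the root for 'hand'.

/benadʒ/

'hand' shows [dʒ] ~ [g] at the end of the stem ([benadʒe] vs [benago]).
But 'fish' keeps [g] in both environments ([rɔfege], [rɔfego]), so there is no rule changing /g/ to [dʒ] before the DIM suffix.
The alternation reflects depalatalization: palato-alveolar /dʒ/ becomes [g] when no front vowel follows. /dʒ/ is underlying.
The underlying form of 'hand' is therefore /benadʒ/.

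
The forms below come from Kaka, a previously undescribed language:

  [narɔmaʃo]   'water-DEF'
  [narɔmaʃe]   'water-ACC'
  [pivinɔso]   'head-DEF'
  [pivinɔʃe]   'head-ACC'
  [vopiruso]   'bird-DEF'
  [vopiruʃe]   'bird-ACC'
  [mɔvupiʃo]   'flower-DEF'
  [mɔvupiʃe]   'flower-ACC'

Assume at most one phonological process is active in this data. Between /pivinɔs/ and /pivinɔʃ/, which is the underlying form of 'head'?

/pivinɔs/

The stem for 'head' ends in [s] in [pivinɔso] but [ʃ] in [pivinɔʃe].
If /ʃ/ were underlying and a rule turned it into [s] before the DEF suffix, 'water' would also alternate; but it has [ʃ] in both [narɔmaʃo] and [narɔmaʃe].
The alternation reflects palatalization before a front vowel: /s/ becomes palato-alveolar [ʃ] before a front vowel. /s/ is underlying.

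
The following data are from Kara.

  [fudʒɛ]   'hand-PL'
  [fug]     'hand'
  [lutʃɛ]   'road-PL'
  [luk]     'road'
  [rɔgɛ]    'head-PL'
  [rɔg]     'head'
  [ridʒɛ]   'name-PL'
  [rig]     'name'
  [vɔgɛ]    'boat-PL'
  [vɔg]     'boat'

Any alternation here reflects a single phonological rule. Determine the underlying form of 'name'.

In [ridʒɛ] and [rig] the final segment of 'name' alternates: [dʒ] ~ [g].
But 'head' keeps [g] in both environments ([rɔgɛ], [rɔg]), so there is no rule changing /g/ to [dʒ] before the PL suffix.
So /dʒ/ is underlying, and a rule of depalatalization — palato-alveolar /tʃ/ and /dʒ/ become [k] and [g] when no front vowel follows — gives [g].
So 'name' = /ridʒ/.

/ridʒ/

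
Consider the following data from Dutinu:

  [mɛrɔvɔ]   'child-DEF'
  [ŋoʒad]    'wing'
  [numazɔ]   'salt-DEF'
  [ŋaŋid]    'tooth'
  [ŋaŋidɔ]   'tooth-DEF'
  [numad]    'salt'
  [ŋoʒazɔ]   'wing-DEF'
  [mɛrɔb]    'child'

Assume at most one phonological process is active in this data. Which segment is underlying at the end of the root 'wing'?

/z/

'wing' shows [d] ~ [z] at the end of the stem ([ŋoʒad] vs [ŋoʒazɔ]).
If /d/ were underlying and a rule turned it into [z] before the DEF suffix, 'tooth' would also alternate; but it has [d] in both [ŋaŋid] and [ŋaŋidɔ].
Therefore /z/ is basic and [d] is derived by word-final hardening (voiced fricatives become stops word-finally).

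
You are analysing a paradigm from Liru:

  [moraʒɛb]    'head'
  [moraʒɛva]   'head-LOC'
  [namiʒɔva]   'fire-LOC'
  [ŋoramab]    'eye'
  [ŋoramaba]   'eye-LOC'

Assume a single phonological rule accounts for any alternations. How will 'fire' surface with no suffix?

The stem for 'head' ends in [b] in [moraʒɛb] but [v] in [moraʒɛva].
If /b/ were underlying and a rule turned it into [v] before the LOC suffix, 'eye' would also alternate; but it has [b] in both [ŋoramab] and [ŋoramaba].
The underlying segment must be /v/; voiced fricatives become stops word-finally, yielding [b] there.
From [namiʒɔva] the stem 'fire' is /namiʒɔv/; word-finally this yields [namiʒɔb].

[namiʒɔb]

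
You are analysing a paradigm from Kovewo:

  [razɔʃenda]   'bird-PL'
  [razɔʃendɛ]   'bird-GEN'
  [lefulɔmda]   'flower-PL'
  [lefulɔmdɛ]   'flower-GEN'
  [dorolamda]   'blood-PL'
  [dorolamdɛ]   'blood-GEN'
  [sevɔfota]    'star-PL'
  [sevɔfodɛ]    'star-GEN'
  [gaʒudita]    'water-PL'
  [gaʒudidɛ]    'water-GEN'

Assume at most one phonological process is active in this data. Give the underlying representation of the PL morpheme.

/-ta/

The PL suffix surfaces as [-da] and [-ta], depending on the final segment of the stem.
By contrast the GEN suffix keeps its initial [d] throughout — that segment must be underlying.
So the underlying form is /-ta/, and voiceless stops become voiced after a nasal.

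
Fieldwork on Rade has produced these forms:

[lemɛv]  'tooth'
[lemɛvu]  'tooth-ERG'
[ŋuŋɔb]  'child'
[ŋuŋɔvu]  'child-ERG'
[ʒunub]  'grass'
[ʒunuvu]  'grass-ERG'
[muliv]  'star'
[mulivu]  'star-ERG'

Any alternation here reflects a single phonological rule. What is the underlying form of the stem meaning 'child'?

/ŋuŋɔb/

'child' shows [b] ~ [v] at the end of the stem ([ŋuŋɔb] vs [ŋuŋɔvu]).
But 'tooth' keeps [v] in both environments ([lemɛv], [lemɛvu]), so there is no rule changing /v/ to [b] in isolation.
So /b/ is underlying, and a rule of intervocalic spirantization — voiced stops become fricatives between vowels — gives [v].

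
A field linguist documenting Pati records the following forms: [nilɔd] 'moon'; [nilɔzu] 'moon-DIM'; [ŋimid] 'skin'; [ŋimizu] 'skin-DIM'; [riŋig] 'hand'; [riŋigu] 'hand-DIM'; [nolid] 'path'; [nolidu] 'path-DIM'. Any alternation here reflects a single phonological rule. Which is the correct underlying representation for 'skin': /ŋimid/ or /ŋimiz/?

The root 'skin' surfaces as [ŋimid] and [ŋimizu], with a stem-final [d] ~ [z] alternation.
If /d/ were underlying and a rule turned it into [z] before the DIM suffix, 'path' would also alternate; but it has [d] in both [nolid] and [nolidu].
The underlying segment must be /z/; voiced fricatives become stops word-finally, yielding [d] there.

/ŋimiz/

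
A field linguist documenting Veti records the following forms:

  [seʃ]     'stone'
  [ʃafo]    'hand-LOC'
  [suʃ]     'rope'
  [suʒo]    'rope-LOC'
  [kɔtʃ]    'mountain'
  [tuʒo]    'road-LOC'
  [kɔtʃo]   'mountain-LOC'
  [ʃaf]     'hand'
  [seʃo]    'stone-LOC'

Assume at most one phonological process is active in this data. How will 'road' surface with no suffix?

[tuʃ]

In [suʒo] and [suʃ] the final segment of 'rope' alternates: [ʒ] ~ [ʃ].
But 'stone' keeps [ʃ] in both environments ([seʃo], [seʃ]), so there is no rule changing /ʃ/ to [ʒ] before the LOC suffix.
The underlying segment must be /ʒ/; voiced obstruents become voiceless word-finally, yielding [ʃ] there.
From [tuʒo] the stem 'road' is /tuʒ/; word-finally this yields [tuʃ].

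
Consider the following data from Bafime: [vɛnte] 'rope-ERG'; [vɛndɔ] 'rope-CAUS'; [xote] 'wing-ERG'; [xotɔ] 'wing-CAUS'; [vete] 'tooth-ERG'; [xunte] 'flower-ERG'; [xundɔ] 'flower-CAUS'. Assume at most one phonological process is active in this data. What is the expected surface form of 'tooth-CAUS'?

The CAUS morpheme has two allomorphs, [-dɔ] and [-tɔ].
The ERG suffix, which begins with [t], is invariant after every stem; so [t] is not altered by any rule here.
So the underlying form is /-dɔ/, and voiced stops become voiceless after a vowel.
After 'tooth', which ends in a vowel, the suffix surfaces as [-tɔ], giving [vetɔ].

[vetɔ]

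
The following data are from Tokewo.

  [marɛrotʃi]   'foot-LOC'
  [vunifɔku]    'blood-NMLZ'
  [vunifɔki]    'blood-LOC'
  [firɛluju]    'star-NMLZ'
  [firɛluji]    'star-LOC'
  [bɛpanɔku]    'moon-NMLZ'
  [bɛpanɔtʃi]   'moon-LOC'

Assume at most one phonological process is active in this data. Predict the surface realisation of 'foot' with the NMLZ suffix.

[marɛroku]

The root 'moon' surfaces as [bɛpanɔku] and [bɛpanɔtʃi], with a stem-final [k] ~ [tʃ] alternation.
If /k/ were underlying and a rule turned it into [tʃ] before the LOC suffix, 'blood' would also alternate; but it has [k] in both [vunifɔku] and [vunifɔki].
The underlying segment must be /tʃ/; palato-alveolar /tʃ/ becomes [k] when no front vowel follows, yielding [k] there.
The one attested form of 'foot', [marɛrotʃi], shows underlying /marɛrotʃ/. Applying the same rule when no front vowel follows gives [marɛroku].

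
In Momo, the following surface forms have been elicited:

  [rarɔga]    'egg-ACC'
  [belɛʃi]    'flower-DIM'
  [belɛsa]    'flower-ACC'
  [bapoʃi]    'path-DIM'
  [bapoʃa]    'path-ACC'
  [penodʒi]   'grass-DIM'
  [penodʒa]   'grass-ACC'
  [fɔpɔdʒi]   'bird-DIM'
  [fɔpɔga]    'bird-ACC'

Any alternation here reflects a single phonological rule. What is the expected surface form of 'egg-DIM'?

[rarɔdʒi]

The root 'bird' surfaces as [fɔpɔdʒi] and [fɔpɔga], with a stem-final [dʒ] ~ [g] alternation.
If /dʒ/ were underlying and a rule turned it into [g] before the ACC suffix, 'grass' would also alternate; but it has [dʒ] in both [penodʒi] and [penodʒa].
The alternation reflects palatalization before a front vowel: /g/ and /s/ become palato-alveolar [dʒ] and [ʃ] before a front vowel. /g/ is underlying.
From [rarɔga] the stem 'egg' is /rarɔg/; before a front vowel this yields [rarɔdʒi].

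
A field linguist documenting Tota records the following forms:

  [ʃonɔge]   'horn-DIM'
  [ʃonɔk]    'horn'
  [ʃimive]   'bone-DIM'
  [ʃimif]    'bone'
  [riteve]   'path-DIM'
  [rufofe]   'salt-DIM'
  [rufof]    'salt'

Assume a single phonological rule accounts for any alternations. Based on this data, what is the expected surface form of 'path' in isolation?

In [ʃimive] and [ʃimif] the final segment of 'bone' alternates: [v] ~ [f].
Compare 'salt', with invariant [f] in [rufofe] and [rufof]: an analysis with underlying /f/ and a rule producing [v] before the DIM suffix would wrongly predict alternation here too.
The underlying segment must be /v/; voiced obstruents become voiceless word-finally, yielding [f] there.
The one attested form of 'path', [riteve], shows underlying /ritev/. Applying the same rule word-finally gives [ritef].

[ritef]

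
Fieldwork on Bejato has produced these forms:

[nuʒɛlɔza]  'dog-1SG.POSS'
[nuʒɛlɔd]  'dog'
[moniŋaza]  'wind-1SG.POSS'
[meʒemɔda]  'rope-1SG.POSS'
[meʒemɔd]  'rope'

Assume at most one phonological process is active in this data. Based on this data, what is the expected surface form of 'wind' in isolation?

'dog' shows [z] ~ [d] at the end of the stem ([nuʒɛlɔza] vs [nuʒɛlɔd]).
If /d/ were underlying and a rule turned it into [z] before the 1SG.POSS suffix, 'rope' would also alternate; but it has [d] in both [meʒemɔda] and [meʒemɔd].
Therefore /z/ is basic and [d] is derived by word-final hardening (voiced fricatives become stops word-finally).
From [moniŋaza] the stem 'wind' is /moniŋaz/; word-finally this yields [moniŋad].

[moniŋad]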